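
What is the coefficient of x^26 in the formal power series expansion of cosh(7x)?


The Maclaurin series is cosh(t) = sum_{m>=0} t^(2m) / (2m)!, so substituting t = 7x, only even powers of x are nonzero, with coefficient of x^(2m) equal to 7^(2m) / (2m)!.
For x^26 the coefficient is 7^26/26! = 9387480337647754305649/403291461126605635584000000 = 27368747340080916343/1175776854596517888000000.

27368747340080916343/1175776854596517888000000


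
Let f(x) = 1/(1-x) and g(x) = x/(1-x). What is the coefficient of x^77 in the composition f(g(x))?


First simplify the composition: f(g(x)) = 1/(1 - x/(1-x)) = (1-x)/((1-x) - x) = (1-x)/(1-2x).
Now extract the coefficient. Write (1-x)/(1-2x) = 1/(1-2x) - x/(1-2x).
The coefficient of x^n in 1/(1-2x) is 2^n, and in x/(1-2x) is 2^(n-1) (for n >= 1).
So the coefficient of x^77 is 2^77 - 2^76 = 151115727451828646838272 - 75557863725914323419136 = 75557863725914323419136.

75557863725914323419136


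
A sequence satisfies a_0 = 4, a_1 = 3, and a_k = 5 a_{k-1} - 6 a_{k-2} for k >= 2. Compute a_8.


The characteristic equation is t^2 - 5 t + 6 = 0, with roots r_1 = 3 and r_2 = 2 (so c_1 = r_1 + r_2, c_2 = -r_1 r_2 as required).
One can use the closed form a_n = A r_1^n + B r_2^n, but direct iteration is more reliable:
a_0 = 4, a_1 = 3, a_2 = -9, a_3 = -63, a_4 = -261, a_5 = -927, a_6 = -3069, a_7 = -9783, a_8 = -30501.
So a_8 = -30501.

-30501


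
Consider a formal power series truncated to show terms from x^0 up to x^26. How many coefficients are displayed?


From x^0 to x^26 inclusive, the count is 26 - 0 + 1 = 27.

27


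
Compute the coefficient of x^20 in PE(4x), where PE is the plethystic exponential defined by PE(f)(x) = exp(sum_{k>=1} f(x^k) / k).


With f(x) = 4x, the exponent is sum_{k>=1} 4 x^k / k = 4 * (-ln(1 - x)). Exponentiating:
PE(4x) = exp(-4 ln(1 - x)) = 1/(1 - x)^4.
By the negative binomial expansion, [x^n] 1/(1 - x)^4 = C(n + 3, 3).
For n = 20: C(23, 3) = 1771.

1771


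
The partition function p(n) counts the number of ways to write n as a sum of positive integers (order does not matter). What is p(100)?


Using the generating function prod_{k>=1} 1/(1-x^k), we compute p(100).
By dynamic programming over parts 1 through 100:
p(100) = 190569292

190569292


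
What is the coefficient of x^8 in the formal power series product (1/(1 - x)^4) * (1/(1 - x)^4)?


Combine the factors: (1/(1 - x)^4) * (1/(1 - x)^4) = 1/(1 - x)^8.
Then use 1/(1 - x)^r = sum_{k>=0} C(k + r - 1, r - 1) x^k with r = 8 and k = 8:
C(15, 7) = 6435.

6435


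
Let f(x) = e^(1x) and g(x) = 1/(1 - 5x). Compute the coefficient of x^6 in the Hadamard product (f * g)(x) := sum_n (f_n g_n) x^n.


Expanding: f_k = 1^k/k! (from e^(1x)) and g_k = 5^k (from 1/(1 - 5x)). So the Hadamard coefficient (f * g)_k = 1^k 5^k / k! = (5)^k / k!.
For k = 6: 5^6/6! = 15625/720 = 3125/144.

3125/144


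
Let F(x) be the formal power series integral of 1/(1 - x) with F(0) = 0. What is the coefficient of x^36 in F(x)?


1/(1 - x) = sum_{k>=0} x^k. Integrating termwise and using F(0) = 0 gives
F(x) = sum_{k>=0} x^(k+1) / (k+1) = sum_{m>=1} x^m / m = -ln(1 - x).
So the coefficient of x^36 is 1/36 = 1/36.

1/36


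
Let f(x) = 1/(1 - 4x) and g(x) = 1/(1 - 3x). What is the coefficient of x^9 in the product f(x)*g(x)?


The coefficient of x^n in f*g is the Cauchy product: sum_{k=0}^{n} a^k * b^(n-k).
With a=4, b=3, n=9:
sum_{k=0}^{9} 4^k * 3^(9-k)
= 989527

989527


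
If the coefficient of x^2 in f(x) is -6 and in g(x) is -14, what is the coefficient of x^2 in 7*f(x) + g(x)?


Scalar multiplication scales coefficients: 7 * -6 = -42.
Then add the g coefficient: -42 + -14
= -56

-56


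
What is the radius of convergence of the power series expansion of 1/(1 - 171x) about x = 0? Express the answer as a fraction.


Expanding 1/(1 - 171x) = sum_{k>=0} 171^k x^k, the series converges when |171x| < 1, i.e., |x| < 1/171.
So the radius of convergence is 1/171 = 1/171.

1/171


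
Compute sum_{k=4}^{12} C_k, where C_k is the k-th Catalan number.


C_4 through C_12: 14, 42, 132, 429, 1430, 4862, 16796, 58786, 208012
Sum = 14 + 42 + 132 + 429 + 1430 + 4862 + 16796 + 58786 + 208012
= 290503

290503


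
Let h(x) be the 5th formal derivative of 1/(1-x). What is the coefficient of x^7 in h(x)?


Differentiating 5 times: d^5/dx^5 [1/(1-x)] = 5!/(1-x)^6.
The expansion 1/(1-x)^6 = sum_{k>=0} C(k+5, 5) x^k, so the coefficient of x^n in 5!/(1-x)^6 is 5! * C(n+5, 5).
For n = 7: 120 * C(12, 5) = 120 * 792 = 95040

95040


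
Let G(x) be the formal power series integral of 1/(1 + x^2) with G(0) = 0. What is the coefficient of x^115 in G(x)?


1/(1 + x^2) = sum_{j>=0} (-1)^j x^(2j). Integrating termwise with G(0) = 0:
G(x) = sum_{j>=0} (-1)^j x^(2j+1) / (2j+1) = arctan(x).
Only odd powers are nonzero. For x^115 write 115 = 2*57 + 1, giving
(-1)^57 / 115 = -1/115 = -1/115.

-1/115


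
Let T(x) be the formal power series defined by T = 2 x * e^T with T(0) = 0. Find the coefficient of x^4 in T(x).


Apply the Lagrange inversion formula: if T = 2 x * phi(T) with phi(t) = e^t, then
[x^n] T = 2^n * (1/n) [t^(n-1)] phi(t)^n = 2^n * (1/n) [t^(n-1)] e^(n t) = 2^n * (1/n) * n^(n-1) / (n-1)! = 2^n * n^(n-1) / n!.
When c = 1 this is the Cayley count of rooted labeled trees on n vertices, divided by n!.
For n = 4: 2^4 * 4^3 / 4! = 16 * 64/24 = 128/3.

128/3


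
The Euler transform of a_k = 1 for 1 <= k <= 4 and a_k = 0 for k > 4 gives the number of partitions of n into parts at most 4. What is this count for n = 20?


Partitions of 20 into parts at most 4:
Using generating function (1-x)^(-1)(1-x^2)^(-1)...(1-x^4)^(-1),
the coefficient of x^20 = 108

108


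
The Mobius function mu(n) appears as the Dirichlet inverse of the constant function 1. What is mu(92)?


92 has a squared prime factor, so mu(92) = 0.
Factorization reveals a repeated prime.

0


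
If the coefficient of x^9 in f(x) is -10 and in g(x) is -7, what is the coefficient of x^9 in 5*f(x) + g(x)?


Scalar multiplication scales coefficients: 5 * -10 = -50.
Then add the g coefficient: -50 + -7
= -57

-57


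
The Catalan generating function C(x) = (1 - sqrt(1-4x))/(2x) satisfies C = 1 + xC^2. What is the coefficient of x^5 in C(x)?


Substituting x -> x scales the n-th coefficient by 1, so [x^5] C(x) = C_5.
C_5 = C(2*5, 5)/(6) = 252/6 = 42.
= 42.

42


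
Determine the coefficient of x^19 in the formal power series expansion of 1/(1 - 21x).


The geometric series identity gives 1/(1 - c x) = sum_{k>=0} c^k x^k, so the coefficient of x^k is c^k.
Here c = 21 and k = 19.
Computing: 21^19 = 13248496640331026125580781

13248496640331026125580781


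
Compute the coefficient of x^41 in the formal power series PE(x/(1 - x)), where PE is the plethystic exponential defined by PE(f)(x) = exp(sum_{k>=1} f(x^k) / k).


For f(x) = x/(1 - x) we have
sum_{k>=1} f(x^k) / k = sum_{k>=1} (1/k) * x^k / (1 - x^k) = sum_{k, m >= 1} x^(k m) / k,
which after exponentiating simplifies to
PE(x/(1 - x)) = prod_{k>=1} 1 / (1 - x^k).
This is the generating function for the partition function p(n), so the coefficient of x^41 is p(41).
Computing p(41) by dynamic programming over parts 1, 2, ..., 41: p(41) = 44583.

44583


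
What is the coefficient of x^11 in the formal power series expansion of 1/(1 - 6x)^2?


The general identity 1/(1 - c x)^r = sum_{k>=0} c^k C(k + r - 1, r - 1) x^k follows by substituting y = c x into 1/(1 - y)^r = sum_{k>=0} C(k + r - 1, r - 1) y^k.
For c = 6, r = 2, k = 11:
6^11 * C(12, 1) = 362797056 * 12 = 4353564672.

4353564672


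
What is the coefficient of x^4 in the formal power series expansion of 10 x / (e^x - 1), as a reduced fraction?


The exponential generating function for Bernoulli numbers is
x / (e^x - 1) = sum_{k>=0} B_k x^k / k!.
So the coefficient of x^4 in 10 x / (e^x - 1) is 10 B_4 / 4!.
Computing: B_4 = -1/30, 4! = 24, giving
10 * -1/30 / 24 = -1/72.

-1/72


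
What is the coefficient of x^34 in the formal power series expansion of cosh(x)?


The Maclaurin series is cosh(t) = sum_{m>=0} t^(2m) / (2m)!, so substituting t = x, only even powers of x are nonzero, with coefficient of x^(2m) equal to 1 / (2m)!.
For x^34 the coefficient is 1/34! = 1/295232799039604140847618609643520000000 = 1/295232799039604140847618609643520000000.

1/295232799039604140847618609643520000000


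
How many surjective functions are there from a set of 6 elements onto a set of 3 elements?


By inclusion-exclusion on which target elements are missed, the number of surjections from an n-set onto a k-set is
surj(n, k) = sum_{j=0}^{k} (-1)^j C(k, j) (k - j)^n.
Equivalently surj(n, k) = k! * S(n, k), where S(n, k) is the Stirling number of the second kind.
For n = 6, k = 3:
S(6, 3) = 90, so
surj = 3! * 90 = 6 * 90 = 540.

540


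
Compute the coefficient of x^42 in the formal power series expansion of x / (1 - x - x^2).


Let f(x) = sum_{k>=0} a_k x^k. Multiplying f(x) * (1 - x - x^2) = x and matching coefficients gives a_0 = 0, a_1 = 1, and a_k = a_{k-1} + a_{k-2} for k >= 2. These are the Fibonacci numbers F_k.
Iterating from F_0 = 0, F_1 = 1:
F_0=0, F_1=1, F_2=1, F_3=2, F_4=3, F_5=5, F_6=8, F_7=13, F_8=21, F_9=34, ...
F_42 = 267914296.

267914296


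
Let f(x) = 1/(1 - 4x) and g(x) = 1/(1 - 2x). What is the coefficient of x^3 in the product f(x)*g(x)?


The coefficient of x^n in f*g is the Cauchy product: sum_{k=0}^{n} a^k * b^(n-k).
With a=4, b=2, n=3:
sum_{k=0}^{3} 4^k * 2^(3-k)
= 120

120


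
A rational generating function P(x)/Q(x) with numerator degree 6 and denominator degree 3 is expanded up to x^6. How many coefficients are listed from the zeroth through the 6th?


Expanding up to x^6 gives the coefficients for x^0, x^1, ..., x^6.
That is 6 + 1 = 7 coefficients in total.

7


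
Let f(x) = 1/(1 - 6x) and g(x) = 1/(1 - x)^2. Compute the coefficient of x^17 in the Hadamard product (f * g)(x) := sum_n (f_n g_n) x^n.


f has coefficients f_k = 6^k. For g = 1/(1 - x)^2 the coefficient is g_k = C(k + 1, 1) = k + 1. The Hadamard coefficient is (f * g)_k = 6^k * (k + 1).
For k = 17: 6^17 * 18 = 16926659444736 * 18 = 304679870005248.

304679870005248


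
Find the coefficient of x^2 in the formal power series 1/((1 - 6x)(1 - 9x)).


By partial fractions or Cauchy convolution:
The coefficient equals sum_{k=0}^{2} 6^k * 9^(2-k).
= 171

171


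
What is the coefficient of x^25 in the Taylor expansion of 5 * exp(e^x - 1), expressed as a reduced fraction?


exp(e^x - 1) = sum_{k>=0} Bell_k x^k / k!, where Bell_k is the k-th Bell number.
So the coefficient of x^25 is 5 * Bell_25 / 25!.
Computing: Bell_25 = 4638590332229999353 and 25! = 15511210043330985984000000, giving
5 * 4638590332229999353/15511210043330985984000000 = 356814640940769181/238634000666630553600000.

356814640940769181/238634000666630553600000


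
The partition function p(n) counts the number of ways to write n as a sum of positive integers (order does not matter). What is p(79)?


Using the generating function prod_{k>=1} 1/(1-x^k), we compute p(79).
By dynamic programming over parts 1 through 79:
p(79) = 13848650

13848650


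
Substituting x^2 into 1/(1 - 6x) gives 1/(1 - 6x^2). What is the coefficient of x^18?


The coefficient of x^(2m) in 1/(1 - 6x^2) is 6^m.
With n = 18 = 2*9, the coefficient is 6^9 = 10077696.

10077696


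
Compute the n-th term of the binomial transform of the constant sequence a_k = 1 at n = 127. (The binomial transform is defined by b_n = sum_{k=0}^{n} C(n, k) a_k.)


With a_k = 1 for all k, b_n = sum_{k=0}^{n} C(n, k) = 2^n by the binomial theorem.
For n = 127: 2^127 = 170141183460469231731687303715884105728.

170141183460469231731687303715884105728


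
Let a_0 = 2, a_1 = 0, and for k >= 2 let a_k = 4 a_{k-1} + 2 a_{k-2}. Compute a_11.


Iterating the recurrence forward:
a_0 = 2
a_1 = 0
a_2 = 4*0 + 2*2 = 4
a_3 = 4*4 + 2*0 = 16
a_4 = 4*16 + 2*4 = 72
a_5 = 4*72 + 2*16 = 320
a_6 = 4*320 + 2*72 = 1424
a_7 = 4*1424 + 2*320 = 6336
a_8 = 4*6336 + 2*1424 = 28192
a_9 = 4*28192 + 2*6336 = 125440
a_10 = 4*125440 + 2*28192 = 558144
a_11 = 4*558144 + 2*125440 = 2483456
So a_11 = 2483456.

2483456


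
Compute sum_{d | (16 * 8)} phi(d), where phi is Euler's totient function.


First, 16 * 8 = 128. One classical identity is sum_{d | n} phi(d) = n (each k in [1, n] has a unique gcd with n, and among the k's with gcd(k, n) = n/d there are phi(d) of them). So the sum equals 128. We also verify directly:
Divisors of 128: 1, 2, 4, 8, 16, 32, 64, 128.
phi values: 1, 1, 2, 4, 8, 16, 32, 64.
Sum = 128.

128


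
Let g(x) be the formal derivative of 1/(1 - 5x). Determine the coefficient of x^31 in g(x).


Differentiate termwise: d/dx sum_{k>=0} 5^k x^k = sum_{k>=1} k 5^k x^(k-1) = sum_{j>=0} (j+1) 5^(j+1) x^j.
Equivalently, d/dx [1/(1 - 5x)] = 5/(1 - 5x)^2.
For j = 31: 32 * 5^32 = 32 * 23283064365386962890625 = 745058059692382812500000.

745058059692382812500000


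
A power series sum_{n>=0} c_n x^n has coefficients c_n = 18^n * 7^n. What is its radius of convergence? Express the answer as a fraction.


By the root test (Cauchy-Hadamard), the radius is R = 1 / limsup_n |c_n|^(1/n).
Here |c_n|^(1/n) = (18^n * 7^n)^(1/n) = 18 * 7 = 126 for all n.
So R = 1/126 = 1/126.

1/126


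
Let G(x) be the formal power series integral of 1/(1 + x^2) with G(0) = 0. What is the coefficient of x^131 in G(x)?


1/(1 + x^2) = sum_{j>=0} (-1)^j x^(2j). Integrating termwise with G(0) = 0:
G(x) = sum_{j>=0} (-1)^j x^(2j+1) / (2j+1) = arctan(x).
Only odd powers are nonzero. For x^131 write 131 = 2*65 + 1, giving
(-1)^65 / 131 = -1/131 = -1/131.

-1/131


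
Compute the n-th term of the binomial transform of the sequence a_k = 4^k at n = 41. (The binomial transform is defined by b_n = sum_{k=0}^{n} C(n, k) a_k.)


With a_k = 4^k, b_n = sum_{k=0}^{n} C(n, k) 4^k = (1 + 4)^n by the binomial theorem.
For n = 41: (1 + 4)^41 = 5^41 = 45474735088646411895751953125.

45474735088646411895751953125


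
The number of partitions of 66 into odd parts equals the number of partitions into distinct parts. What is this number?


Computing partitions of 66 into odd parts (1, 3, 5, ...):
Using the generating function prod_{k>=0} 1/(1-x^(2k+1)),
the count is 20132

20132


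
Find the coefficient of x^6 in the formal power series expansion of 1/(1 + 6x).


Write 1/(1 + c x) = 1/(1 - (-c) x) and apply the geometric-series identity
1/(1 - y) = sum_{k>=0} y^k to get 1/(1 + c x) = sum_{k>=0} (-c)^k x^k.
So the coefficient of x^k is (-c)^k = (-1)^k * c^k.
Here c = 6 and k = 6:
(-6)^6 = 1 * 46656 = 46656

46656


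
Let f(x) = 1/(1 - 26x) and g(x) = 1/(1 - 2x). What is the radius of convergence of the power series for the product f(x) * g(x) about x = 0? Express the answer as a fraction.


The radius of 1/(1 - 26x) is 1/26 (nearest singularity at x = 1/26), and the radius of 1/(1 - 2x) is 1/2.
The product f(x)*g(x) = 1/((1 - 26x)(1 - 2x)) has singularities at both 1/26 and 1/2, so its radius of convergence is the distance to the nearest one:
min(1/26, 1/2) = 1/26.

1/26


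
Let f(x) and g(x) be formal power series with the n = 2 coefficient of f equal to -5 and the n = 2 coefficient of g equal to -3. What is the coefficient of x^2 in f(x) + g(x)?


Addition of formal power series is termwise.
The coefficient of x^2 in f + g = -5 + -3
= -8

-8


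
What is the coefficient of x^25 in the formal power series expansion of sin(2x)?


The Maclaurin series is sin(t) = sum_{k>=0} (-1)^k t^(2k+1) / (2k+1)!, so substituting t = 2x, only odd powers of x are nonzero, with coefficient of x^(2k+1) equal to (-1)^k 2^(2k+1) / (2k+1)!.
Write 25 = 2*12 + 1, giving the coefficient (-1)^12 * 2^25 / 25! = 33554432/15511210043330985984000000 = 8/3698160658676859375.

8/3698160658676859375


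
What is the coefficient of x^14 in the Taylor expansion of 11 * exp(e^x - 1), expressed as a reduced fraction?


exp(e^x - 1) = sum_{k>=0} Bell_k x^k / k!, where Bell_k is the k-th Bell number.
So the coefficient of x^14 is 11 * Bell_14 / 14!.
Computing: Bell_14 = 190899322 and 14! = 87178291200, giving
11 * 190899322/87178291200 = 95449661/3962649600.

95449661/3962649600


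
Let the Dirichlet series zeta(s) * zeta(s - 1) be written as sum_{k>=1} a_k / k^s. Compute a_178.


Convolution gives a_k = sum_{d | k} d * 1 = sum_{d | k} d = sigma(k), the sum of positive divisors of k.
For k = 178, the divisors are 1, 2, 89, 178, so
sigma(178) = 1 + 2 + 89 + 178 = 270.

270


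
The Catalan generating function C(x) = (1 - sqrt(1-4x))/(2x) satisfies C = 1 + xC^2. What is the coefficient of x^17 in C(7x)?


Substituting x -> 7x scales the n-th coefficient by 7^n, so [x^17] C(7x) = 7^17 * C_17.
C_17 = C(2*17, 17)/(18) = 2333606220/18 = 129644790.
So 7^17 * 129644790 = 232630513987207 * 129644790 = 30159334133463514201530.

30159334133463514201530


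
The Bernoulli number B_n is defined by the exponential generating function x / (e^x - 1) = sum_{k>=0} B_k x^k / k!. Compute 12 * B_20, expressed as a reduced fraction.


Bernoulli numbers can also be computed recursively via B_0 = 1 and sum_{j=0}^{m} C(m+1, j) B_j = 0 for m >= 1. Odd-index Bernoulli numbers vanish for k >= 3.
Computing B_20 = -174611/330, so 12 * B_20 = 12 * -174611/330 = -349222/55.

-349222/55


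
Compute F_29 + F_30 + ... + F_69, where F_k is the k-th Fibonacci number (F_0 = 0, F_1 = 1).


Use the identity sum_{k=0}^{N} F_k = F_{N+2} - 1 (which follows from F_{k+2} - F_{k+1} = F_k). Then
sum_{k=29}^{69} F_k = (F_{71} - 1) - (F_{30} - 1) = F_{71} - F_{30}.
Computing: F_{71} = 308061521170129, F_{30} = 832040, so
Sum = 308061521170129 - 832040 = 308061520338089.

308061520338089


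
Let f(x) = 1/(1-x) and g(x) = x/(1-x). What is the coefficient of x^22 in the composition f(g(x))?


First simplify the composition: f(g(x)) = 1/(1 - x/(1-x)) = (1-x)/((1-x) - x) = (1-x)/(1-2x).
Now extract the coefficient. Write (1-x)/(1-2x) = 1/(1-2x) - x/(1-2x).
The coefficient of x^n in 1/(1-2x) is 2^n, and in x/(1-2x) is 2^(n-1) (for n >= 1).
So the coefficient of x^22 is 2^22 - 2^21 = 4194304 - 2097152 = 2097152.

2097152


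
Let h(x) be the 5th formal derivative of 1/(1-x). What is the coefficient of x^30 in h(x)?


Differentiating 5 times: d^5/dx^5 [1/(1-x)] = 5!/(1-x)^6.
The expansion 1/(1-x)^6 = sum_{k>=0} C(k+5, 5) x^k, so the coefficient of x^n in 5!/(1-x)^6 is 5! * C(n+5, 5).
For n = 30: 120 * C(35, 5) = 120 * 324632 = 38955840

38955840


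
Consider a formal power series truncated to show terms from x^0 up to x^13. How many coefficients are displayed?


From x^0 to x^13 inclusive, the count is 13 - 0 + 1 = 14.

14


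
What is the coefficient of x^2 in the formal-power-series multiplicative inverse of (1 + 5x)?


The inverse is 1/(1 + 5x). Apply the geometric identity 1/(1 - y) = sum_{k>=0} y^k with y = -5x:
1/(1 + 5x) = sum_{k>=0} (-5)^k x^k.
So the coefficient of x^2 is (-5)^2 = 25.

25


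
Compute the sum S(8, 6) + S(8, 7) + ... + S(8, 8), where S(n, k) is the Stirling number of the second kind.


By definition, S(n, k) counts partitions of an n-set into exactly k nonempty blocks.
Computing row n = 8 for k = 6..8:
S(8, k): 266, 28, 1
Sum = 295.

295


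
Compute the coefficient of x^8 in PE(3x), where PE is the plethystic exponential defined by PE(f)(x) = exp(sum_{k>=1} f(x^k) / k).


With f(x) = 3x, the exponent is sum_{k>=1} 3 x^k / k = 3 * (-ln(1 - x)). Exponentiating:
PE(3x) = exp(-3 ln(1 - x)) = 1/(1 - x)^3.
By the negative binomial expansion, [x^n] 1/(1 - x)^3 = C(n + 2, 2).
For n = 8: C(10, 2) = 45.

45


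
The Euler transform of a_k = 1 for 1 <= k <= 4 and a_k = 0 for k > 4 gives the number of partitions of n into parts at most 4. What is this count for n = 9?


Partitions of 9 into parts at most 4:
Using generating function (1-x)^(-1)(1-x^2)^(-1)...(1-x^4)^(-1),
the coefficient of x^9 = 18

18


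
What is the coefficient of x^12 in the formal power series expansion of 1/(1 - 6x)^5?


The general identity 1/(1 - c x)^r = sum_{k>=0} c^k C(k + r - 1, r - 1) x^k follows by substituting y = c x into 1/(1 - y)^r = sum_{k>=0} C(k + r - 1, r - 1) y^k.
For c = 6, r = 5, k = 12:
6^12 * C(16, 4) = 2176782336 * 1820 = 3961743851520.

3961743851520


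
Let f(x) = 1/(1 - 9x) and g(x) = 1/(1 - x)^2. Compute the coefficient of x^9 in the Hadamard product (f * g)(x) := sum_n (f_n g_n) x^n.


f has coefficients f_k = 9^k. For g = 1/(1 - x)^2 the coefficient is g_k = C(k + 1, 1) = k + 1. The Hadamard coefficient is (f * g)_k = 9^k * (k + 1).
For k = 9: 9^9 * 10 = 387420489 * 10 = 3874204890.

3874204890


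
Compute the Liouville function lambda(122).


The Liouville function is lambda(k) = (-1)^Omega(k), where Omega(k) counts the prime factors of k with multiplicity.
Factoring: 122 = 2 * 61, so Omega(122) = 2.
lambda(122) = (-1)^2 = 1.

1


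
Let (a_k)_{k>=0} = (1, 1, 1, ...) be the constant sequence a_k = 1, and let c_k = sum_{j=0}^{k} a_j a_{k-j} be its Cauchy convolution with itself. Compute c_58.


Since a_j = 1 for all j >= 0, the convolution sum becomes
c_k = sum_{j=0}^{k} 1 * 1 = 1 * (k + 1).
Equivalently, the generating function of (a_k) is 1/(1 - x) and its square is 1/(1 - x)^2 = sum_{k>=0} 1(k + 1) x^k.
For k = 58: 1 * 59 = 59.

59


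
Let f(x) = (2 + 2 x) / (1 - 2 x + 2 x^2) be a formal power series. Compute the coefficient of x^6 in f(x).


Write f(x) = sum_{k>=0} a_k x^k. Multiplying both sides by 1 - 2 x + 2 x^2 gives
(1 - 2 x + 2 x^2) sum_{k>=0} a_k x^k = 2 + 2 x.
Matching coefficients:
 x^0: a_0 = 2
 x^1: a_1 - 2 a_0 = 2  =>  a_1 = 2*2 + 2 = 6
 x^k (k >= 2): a_k = 2 a_{k-1} - 2 a_{k-2}.
Iterating: a_2 = 8, a_3 = 4, a_4 = -8, a_5 = -24, a_6 = -32.
So the coefficient of x^6 is -32.

-32


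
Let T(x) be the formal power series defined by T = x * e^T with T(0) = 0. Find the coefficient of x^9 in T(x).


Apply the Lagrange inversion formula: if T = x * phi(T) with phi(t) = e^t, then
[x^n] T = (1/n) [t^(n-1)] phi(t)^n = (1/n) [t^(n-1)] e^(n t) = (1/n) * n^(n-1) / (n-1)! = n^(n-1) / n!.
When c = 1 this is the Cayley count of rooted labeled trees on n vertices, divided by n!.
For n = 9: 9^8 / 9! = 43046721/362880 = 531441/4480.

531441/4480


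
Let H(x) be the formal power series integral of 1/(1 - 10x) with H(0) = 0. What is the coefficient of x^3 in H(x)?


1/(1 - 10x) = sum_{k>=0} 10^k x^k. Integrating termwise with H(0) = 0:
H(x) = sum_{k>=0} 10^k x^(k+1) / (k+1) = sum_{m>=1} 10^(m-1) x^m / m.
For m = 3: 10^2/3 = 100/3 = 100/3.

100/3


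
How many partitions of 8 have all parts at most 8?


Using the generating function (1-x)^(-1)(1-x^2)^(-1)...(1-x^8)^(-1),
the coefficient of x^8 counts these restricted partitions.
Result = 22

22


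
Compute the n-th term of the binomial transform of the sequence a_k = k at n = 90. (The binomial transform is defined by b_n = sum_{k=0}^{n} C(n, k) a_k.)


With a_k = k, b_n = sum_{k=0}^{n} C(n, k) k. Using k * C(n, k) = n * C(n-1, k-1) gives b_n = n * sum_{k>=1} C(n-1, k-1) = n * 2^(n-1).
For n = 90: 90 * 2^89 = 90 * 618970019642690137449562112 = 55707301767842112370460590080.

55707301767842112370460590080


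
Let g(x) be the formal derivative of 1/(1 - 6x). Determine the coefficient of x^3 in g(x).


Differentiate termwise: d/dx sum_{k>=0} 6^k x^k = sum_{k>=1} k 6^k x^(k-1) = sum_{j>=0} (j+1) 6^(j+1) x^j.
Equivalently, d/dx [1/(1 - 6x)] = 6/(1 - 6x)^2.
For j = 3: 4 * 6^4 = 4 * 1296 = 5184.

5184


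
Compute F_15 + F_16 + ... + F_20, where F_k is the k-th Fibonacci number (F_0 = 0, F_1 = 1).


Use the identity sum_{k=0}^{N} F_k = F_{N+2} - 1 (which follows from F_{k+2} - F_{k+1} = F_k). Then
sum_{k=15}^{20} F_k = (F_{22} - 1) - (F_{16} - 1) = F_{22} - F_{16}.
Computing: F_{22} = 17711, F_{16} = 987, so
Sum = 17711 - 987 = 16724.

16724


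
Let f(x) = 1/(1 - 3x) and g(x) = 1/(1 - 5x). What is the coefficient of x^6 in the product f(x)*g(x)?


The coefficient of x^n in f*g is the Cauchy product: sum_{k=0}^{n} a^k * b^(n-k).
With a=3, b=5, n=6:
sum_{k=0}^{6} 3^k * 5^(6-k)
= 37969

37969


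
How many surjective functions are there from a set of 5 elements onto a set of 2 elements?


By inclusion-exclusion on which target elements are missed, the number of surjections from an n-set onto a k-set is
surj(n, k) = sum_{j=0}^{k} (-1)^j C(k, j) (k - j)^n.
Equivalently surj(n, k) = k! * S(n, k), where S(n, k) is the Stirling number of the second kind.
For n = 5, k = 2:
S(5, 2) = 15, so
surj = 2! * 15 = 2 * 15 = 30.

30


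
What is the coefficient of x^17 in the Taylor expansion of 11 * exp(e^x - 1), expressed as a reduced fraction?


exp(e^x - 1) = sum_{k>=0} Bell_k x^k / k!, where Bell_k is the k-th Bell number.
So the coefficient of x^17 is 11 * Bell_17 / 17!.
Computing: Bell_17 = 82864869804 and 17! = 355687428096000, giving
11 * 82864869804/355687428096000 = 255755771/99800064000.

255755771/99800064000


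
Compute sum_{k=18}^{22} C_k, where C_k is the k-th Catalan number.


C_18 through C_22: 477638700, 1767263190, 6564120420, 24466267020, 91482563640
Sum = 477638700 + 1767263190 + 6564120420 + 24466267020 + 91482563640
= 124757852970

124757852970


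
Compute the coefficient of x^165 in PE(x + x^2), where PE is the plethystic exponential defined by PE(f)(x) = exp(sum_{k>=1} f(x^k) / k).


With f(x) = x + x^2, the exponent is sum_{k>=1} (x^k + x^(2k)) / k = -ln(1 - x) - ln(1 - x^2). Exponentiating:
PE(x + x^2) = 1 / ((1 - x)(1 - x^2)).
This is the generating function for partitions of n into parts of size 1 or 2. The number of 2's can be any j in 0..82, and the rest are 1's, so
[x^165] = floor(165/2) + 1 = 83.

83


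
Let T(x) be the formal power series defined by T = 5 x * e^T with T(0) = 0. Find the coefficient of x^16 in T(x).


Apply the Lagrange inversion formula: if T = 5 x * phi(T) with phi(t) = e^t, then
[x^n] T = 5^n * (1/n) [t^(n-1)] phi(t)^n = 5^n * (1/n) [t^(n-1)] e^(n t) = 5^n * (1/n) * n^(n-1) / (n-1)! = 5^n * n^(n-1) / n!.
When c = 1 this is the Cayley count of rooted labeled trees on n vertices, divided by n!.
For n = 16: 5^16 * 16^15 / 16! = 152587890625 * 1152921504606846976/20922789888000 = 42949672960000000000000/5108103.

42949672960000000000000/5108103


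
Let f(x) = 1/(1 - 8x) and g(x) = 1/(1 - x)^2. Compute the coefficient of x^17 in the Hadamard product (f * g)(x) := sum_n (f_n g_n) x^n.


f has coefficients f_k = 8^k. For g = 1/(1 - x)^2 the coefficient is g_k = C(k + 1, 1) = k + 1. The Hadamard coefficient is (f * g)_k = 8^k * (k + 1).
For k = 17: 8^17 * 18 = 2251799813685248 * 18 = 40532396646334464.

40532396646334464


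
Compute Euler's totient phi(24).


phi(n) counts integers in [1, n] coprime to n. Using the multiplicative formula phi(n) = n * prod_{p | n} (1 - 1/p):
24 = 2^3 * 3, so
phi(24) = 24 * (1 - 1/2) * (1 - 1/3) = 8.

8


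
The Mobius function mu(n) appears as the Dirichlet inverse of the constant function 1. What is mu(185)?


185 = 5 * 37 (all distinct primes).
mu(185) = (-1)^2 = 1

1


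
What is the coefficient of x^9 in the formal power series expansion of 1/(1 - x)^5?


The expansion 1/(1 - x)^r = sum_{k>=0} C(k + r - 1, r - 1) x^k follows from the multiset / negative-binomial theorem (or from repeated differentiation of the geometric series).
For r = 5 and k = 9:
C(13, 4) = 6227020800 / (24 * 362880) = 715.

715


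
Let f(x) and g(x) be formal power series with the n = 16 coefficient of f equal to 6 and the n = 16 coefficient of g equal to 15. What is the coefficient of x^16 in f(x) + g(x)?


Addition of formal power series is termwise.
The coefficient of x^16 in f + g = 6 + 15
= 21

21


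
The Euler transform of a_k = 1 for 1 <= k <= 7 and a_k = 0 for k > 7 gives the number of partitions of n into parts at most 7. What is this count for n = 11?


Partitions of 11 into parts at most 7:
Using generating function (1-x)^(-1)(1-x^2)^(-1)...(1-x^7)^(-1),
the coefficient of x^11 = 49

49


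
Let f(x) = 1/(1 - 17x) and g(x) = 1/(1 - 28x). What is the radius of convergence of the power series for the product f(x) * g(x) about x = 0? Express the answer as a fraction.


The radius of 1/(1 - 17x) is 1/17 (nearest singularity at x = 1/17), and the radius of 1/(1 - 28x) is 1/28.
The product f(x)*g(x) = 1/((1 - 17x)(1 - 28x)) has singularities at both 1/17 and 1/28, so its radius of convergence is the distance to the nearest one:
min(1/17, 1/28) = 1/28.

1/28


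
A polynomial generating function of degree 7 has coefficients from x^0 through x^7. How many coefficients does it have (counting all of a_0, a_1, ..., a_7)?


A polynomial of degree 7 takes the form a_0 + a_1 x + ... + a_7 x^7.
The number of coefficients is 7 + 1 = 8.

8


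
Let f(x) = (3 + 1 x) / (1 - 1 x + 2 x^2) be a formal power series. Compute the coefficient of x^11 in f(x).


Write f(x) = sum_{k>=0} a_k x^k. Multiplying both sides by 1 - 1 x + 2 x^2 gives
(1 - 1 x + 2 x^2) sum_{k>=0} a_k x^k = 3 + 1 x.
Matching coefficients:
 x^0: a_0 = 3
 x^1: a_1 - 1 a_0 = 1  =>  a_1 = 1*3 + 1 = 4
 x^k (k >= 2): a_k = 1 a_{k-1} - 2 a_{k-2}.
Iterating: a_2 = -2, a_3 = -10, a_4 = -6, a_5 = 14, a_6 = 26, a_7 = -2, a_8 = -54, a_9 = -50, a_10 = 58, a_11 = 158.
So the coefficient of x^11 is 158.

158


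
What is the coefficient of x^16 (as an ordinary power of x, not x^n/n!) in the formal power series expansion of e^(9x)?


The exponential series is e^y = sum_{k>=0} y^k / k!. Substituting y = 9x gives
e^(9x) = sum_{k>=0} 9^k x^k / k!.
So the coefficient of x^n is a^n/n! with a = 9, n = 16:
9^16 / 16! = 1853020188851841/20922789888000 = 2541865828329/28700672000

2541865828329/28700672000


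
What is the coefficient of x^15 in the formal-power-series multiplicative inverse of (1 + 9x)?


The inverse is 1/(1 + 9x). Apply the geometric identity 1/(1 - y) = sum_{k>=0} y^k with y = -9x:
1/(1 + 9x) = sum_{k>=0} (-9)^k x^k.
So the coefficient of x^15 is (-9)^15 = -205891132094649.

-205891132094649


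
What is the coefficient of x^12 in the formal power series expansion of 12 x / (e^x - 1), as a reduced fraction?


The exponential generating function for Bernoulli numbers is
x / (e^x - 1) = sum_{k>=0} B_k x^k / k!.
So the coefficient of x^12 in 12 x / (e^x - 1) is 12 B_12 / 12!.
Computing: B_12 = -691/2730, 12! = 479001600, giving
12 * -691/2730 / 479001600 = -691/108972864000.

-691/108972864000


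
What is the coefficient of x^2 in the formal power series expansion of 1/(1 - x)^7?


The negative binomial / multiset identity is
1/(1 - x)^r = sum_{k>=0} C(k + r - 1, r - 1) x^k.
Here r = 7 and k = 2, so the coefficient is
C(2 + 6, 6) = C(8, 6)
= 28

28


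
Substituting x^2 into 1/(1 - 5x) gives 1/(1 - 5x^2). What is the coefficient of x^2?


The coefficient of x^(2m) in 1/(1 - 5x^2) is 5^m.
With n = 2 = 2*1, the coefficient is 5^1 = 5.

5


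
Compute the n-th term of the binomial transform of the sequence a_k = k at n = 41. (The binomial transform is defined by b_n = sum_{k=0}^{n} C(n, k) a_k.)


With a_k = k, b_n = sum_{k=0}^{n} C(n, k) k. Using k * C(n, k) = n * C(n-1, k-1) gives b_n = n * sum_{k>=1} C(n-1, k-1) = n * 2^(n-1).
For n = 41: 41 * 2^40 = 41 * 1099511627776 = 45079976738816.

45079976738816


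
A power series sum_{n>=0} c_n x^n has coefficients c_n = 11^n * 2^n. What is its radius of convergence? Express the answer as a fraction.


By the root test (Cauchy-Hadamard), the radius is R = 1 / limsup_n |c_n|^(1/n).
Here |c_n|^(1/n) = (11^n * 2^n)^(1/n) = 11 * 2 = 22 for all n.
So R = 1/22 = 1/22.

1/22


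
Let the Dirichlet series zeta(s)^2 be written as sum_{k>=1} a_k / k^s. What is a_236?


The Dirichlet convolution of the constant function 1 with itself gives (1 * 1)(k) = sum_{d | k} 1 = d(k), the number of positive divisors of k.
Since zeta(s) = sum_{k>=1} 1/k^s, we have zeta(s)^2 = sum_{k>=1} d(k)/k^s, so a_k = d(k).
For k = 236: the divisors are 1, 2, 4, 59, 118, 236.
Count = 6.

6


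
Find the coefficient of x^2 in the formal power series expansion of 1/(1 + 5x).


Write 1/(1 + c x) = 1/(1 - (-c) x) and apply the geometric-series identity
1/(1 - y) = sum_{k>=0} y^k to get 1/(1 + c x) = sum_{k>=0} (-c)^k x^k.
So the coefficient of x^k is (-c)^k = (-1)^k * c^k.
Here c = 5 and k = 2:
(-5)^2 = 1 * 25 = 25

25


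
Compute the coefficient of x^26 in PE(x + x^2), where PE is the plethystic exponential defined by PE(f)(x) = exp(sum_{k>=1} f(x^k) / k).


With f(x) = x + x^2, the exponent is sum_{k>=1} (x^k + x^(2k)) / k = -ln(1 - x) - ln(1 - x^2). Exponentiating:
PE(x + x^2) = 1 / ((1 - x)(1 - x^2)).
This is the generating function for partitions of n into parts of size 1 or 2. The number of 2's can be any j in 0..13, and the rest are 1's, so
[x^26] = floor(26/2) + 1 = 14.

14


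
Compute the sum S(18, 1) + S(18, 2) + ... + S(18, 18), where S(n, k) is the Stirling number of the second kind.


By definition, S(n, k) counts partitions of an n-set into exactly k nonempty blocks.
Computing row n = 18 for k = 1..18:
S(18, k): 1, 131071, 64439010, 2798806985, 28958095545, 110687251039, 197462483400, 189036065010, 106175395755, 37112163803, 8391004908, 1256328866, 125854638, 8408778, 367200, 9996, 153, 1
Sum = 682076806159. (This equals Bell_18 since the sum runs over all k.)

682076806159


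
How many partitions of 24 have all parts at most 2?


Using the generating function (1-x)^(-1)(1-x^2)^(-1),
the coefficient of x^24 counts these restricted partitions.
Result = 13

13


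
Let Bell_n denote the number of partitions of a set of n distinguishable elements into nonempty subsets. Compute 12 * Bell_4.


Bell_4 can be computed from the Bell triangle or from Dobinski's identity Bell_n = (1/e) * sum_{k>=0} k^n / k!.
Computing Bell_4 = 15.
Then 12 * 15 = 180.

180


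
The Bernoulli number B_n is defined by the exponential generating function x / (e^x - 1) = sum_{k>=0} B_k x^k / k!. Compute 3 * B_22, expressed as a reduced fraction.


Bernoulli numbers can also be computed recursively via B_0 = 1 and sum_{j=0}^{m} C(m+1, j) B_j = 0 for m >= 1. Odd-index Bernoulli numbers vanish for k >= 3.
Computing B_22 = 854513/138, so 3 * B_22 = 3 * 854513/138 = 854513/46.

854513/46


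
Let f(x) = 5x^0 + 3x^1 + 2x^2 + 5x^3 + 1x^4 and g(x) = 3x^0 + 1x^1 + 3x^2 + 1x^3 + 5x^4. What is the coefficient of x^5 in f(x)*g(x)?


Cauchy product at x^5:
3*5 + 2*1 + 5*3 + 1*1
= 33

33


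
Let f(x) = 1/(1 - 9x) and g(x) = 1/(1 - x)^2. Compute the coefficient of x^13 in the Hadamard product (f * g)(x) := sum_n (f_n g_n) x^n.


f has coefficients f_k = 9^k. For g = 1/(1 - x)^2 the coefficient is g_k = C(k + 1, 1) = k + 1. The Hadamard coefficient is (f * g)_k = 9^k * (k + 1).
For k = 13: 9^13 * 14 = 2541865828329 * 14 = 35586121596606.

35586121596606


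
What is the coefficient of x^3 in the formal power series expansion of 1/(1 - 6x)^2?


The general identity 1/(1 - c x)^r = sum_{k>=0} c^k C(k + r - 1, r - 1) x^k follows by substituting y = c x into 1/(1 - y)^r = sum_{k>=0} C(k + r - 1, r - 1) y^k.
For c = 6, r = 2, k = 3:
6^3 * C(4, 1) = 216 * 4 = 864.

864


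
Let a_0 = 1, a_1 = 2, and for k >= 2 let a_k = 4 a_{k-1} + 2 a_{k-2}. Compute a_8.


Iterating the recurrence forward:
a_0 = 1
a_1 = 2
a_2 = 4*2 + 2*1 = 10
a_3 = 4*10 + 2*2 = 44
a_4 = 4*44 + 2*10 = 196
a_5 = 4*196 + 2*44 = 872
a_6 = 4*872 + 2*196 = 3880
a_7 = 4*3880 + 2*872 = 17264
a_8 = 4*17264 + 2*3880 = 76816
So a_8 = 76816.

76816


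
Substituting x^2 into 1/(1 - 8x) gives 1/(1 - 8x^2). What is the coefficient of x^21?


Since 1/(1 - 8x^2) only has even powers of x,
the coefficient of x^21 (odd) is 0.

0


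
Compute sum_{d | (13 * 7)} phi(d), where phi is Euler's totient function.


First, 13 * 7 = 91. One classical identity is sum_{d | n} phi(d) = n (each k in [1, n] has a unique gcd with n, and among the k's with gcd(k, n) = n/d there are phi(d) of them). So the sum equals 91. We also verify directly:
Divisors of 91: 1, 7, 13, 91.
phi values: 1, 6, 12, 72.
Sum = 91.

91


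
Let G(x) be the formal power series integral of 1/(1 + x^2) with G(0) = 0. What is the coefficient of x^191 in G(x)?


1/(1 + x^2) = sum_{j>=0} (-1)^j x^(2j). Integrating termwise with G(0) = 0:
G(x) = sum_{j>=0} (-1)^j x^(2j+1) / (2j+1) = arctan(x).
Only odd powers are nonzero. For x^191 write 191 = 2*95 + 1, giving
(-1)^95 / 191 = -1/191 = -1/191.

-1/191


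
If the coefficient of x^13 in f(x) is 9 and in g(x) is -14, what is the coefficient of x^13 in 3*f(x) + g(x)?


Scalar multiplication scales coefficients: 3 * 9 = 27.
Then add the g coefficient: 27 + -14
= 13

13


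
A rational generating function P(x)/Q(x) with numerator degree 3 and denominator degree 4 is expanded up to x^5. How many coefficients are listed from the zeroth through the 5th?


Expanding up to x^5 gives the coefficients for x^0, x^1, ..., x^5.
That is 5 + 1 = 6 coefficients in total.

6


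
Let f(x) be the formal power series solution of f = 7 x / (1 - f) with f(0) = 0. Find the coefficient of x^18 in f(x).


Apply Lagrange inversion: f = 7 x * phi(f) with phi(t) = 1/(1 - t), so
[x^n] f = 7^n * (1/n) [t^(n-1)] phi(t)^n = 7^n * (1/n) [t^(n-1)] (1 - t)^(-n) = 7^n * (1/n) C(2n - 2, n - 1) = 7^n * C_{n-1}.
For n = 18: C_17 = C(34, 17) / 18 = 2333606220/18 = 129644790.
With the 7^18 = 1628413597910449 factor, the coefficient is 1628413597910449 * 129644790 = 211115338934244599410710.

211115338934244599410710


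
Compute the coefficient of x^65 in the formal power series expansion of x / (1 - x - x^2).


Let f(x) = sum_{k>=0} a_k x^k. Multiplying f(x) * (1 - x - x^2) = x and matching coefficients gives a_0 = 0, a_1 = 1, and a_k = a_{k-1} + a_{k-2} for k >= 2. These are the Fibonacci numbers F_k.
Iterating from F_0 = 0, F_1 = 1:
F_0=0, F_1=1, F_2=1, F_3=2, F_4=3, F_5=5, F_6=8, F_7=13, F_8=21, F_9=34, ...
F_65 = 17167680177565.

17167680177565


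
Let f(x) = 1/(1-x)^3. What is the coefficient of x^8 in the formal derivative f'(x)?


Differentiate: d/dx [ 1/(1-x)^r ] = r / (1-x)^(r+1).
Here r = 3, so f'(x) = 3 / (1-x)^4.
The expansion of 1/(1-x)^(r+1) has coefficient of x^n equal to C(n+r, r).
So the coefficient of x^8 in f'(x) is
3 * C(11, 3) = 3 * 165 = 495

495


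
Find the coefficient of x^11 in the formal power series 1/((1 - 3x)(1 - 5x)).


By partial fractions or Cauchy convolution:
The coefficient equals sum_{k=0}^{11} 3^k * 5^(11-k).
= 121804592

121804592


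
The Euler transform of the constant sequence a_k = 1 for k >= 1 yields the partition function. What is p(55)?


The Euler transform converts the sequence a_k = 1 into the number of integer partitions.
Using the recurrence or dynamic programming:
p(55) = 451276

451276


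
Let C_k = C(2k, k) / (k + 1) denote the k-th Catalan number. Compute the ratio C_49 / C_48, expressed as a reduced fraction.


Using C_k = (2k)! / (k! (k+1)!), the ratio C_{k+1}/C_k simplifies to
C_{k+1}/C_k = [(2k+2)! / ((k+1)! (k+2)!)] * [k! (k+1)! / (2k)!]
 = (2k+2)(2k+1) / ((k+1)(k+2)) = 2(2k+1) / (k+2).
For k = 48: 2(2*48 + 1) / (48 + 2) = 194/50 = 97/25.

97/25


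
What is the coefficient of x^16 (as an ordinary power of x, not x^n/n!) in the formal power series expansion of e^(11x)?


The exponential series is e^y = sum_{k>=0} y^k / k!. Substituting y = 11x gives
e^(11x) = sum_{k>=0} 11^k x^k / k!.
So the coefficient of x^n is a^n/n! with a = 11, n = 16:
11^16 / 16! = 45949729863572161/20922789888000 = 4177248169415651/1902071808000

4177248169415651/1902071808000


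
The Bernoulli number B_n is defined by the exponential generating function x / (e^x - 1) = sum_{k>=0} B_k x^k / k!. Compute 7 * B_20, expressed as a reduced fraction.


Bernoulli numbers can also be computed recursively via B_0 = 1 and sum_{j=0}^{m} C(m+1, j) B_j = 0 for m >= 1. Odd-index Bernoulli numbers vanish for k >= 3.
Computing B_20 = -174611/330, so 7 * B_20 = 7 * -174611/330 = -1222277/330.

-1222277/330


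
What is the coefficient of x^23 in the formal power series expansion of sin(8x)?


The Maclaurin series is sin(t) = sum_{k>=0} (-1)^k t^(2k+1) / (2k+1)!, so substituting t = 8x, only odd powers of x are nonzero, with coefficient of x^(2k+1) equal to (-1)^k 8^(2k+1) / (2k+1)!.
Write 23 = 2*11 + 1, giving the coefficient (-1)^11 * 8^23 / 23! = -590295810358705651712/25852016738884976640000 = -1125899906842624/49308808782358125.

-1125899906842624/49308808782358125
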